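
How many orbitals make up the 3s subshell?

A subshell has 2ℓ+1 orbitals; with ℓ = 0, that's 1.

1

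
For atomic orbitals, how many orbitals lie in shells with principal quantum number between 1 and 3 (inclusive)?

Shell n has n² orbitals: 1²=1 + 2²=4 + 3²=9 = 14 orbitals.

14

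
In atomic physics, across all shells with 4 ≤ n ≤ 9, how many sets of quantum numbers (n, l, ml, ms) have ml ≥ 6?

20

Per-shell orbital counts meeting the constraint:
n=7 → 1; n=8 → 3; n=9 → 6.
Orbitals: 1 + 3 + 6 = 10. Including both spin states (ms = ±1/2) gives 2 × 10 = 20 states.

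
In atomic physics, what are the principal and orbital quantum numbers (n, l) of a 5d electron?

The leading integer gives n = 5; the letter 'd' means l = 2.

n = 5, l = 2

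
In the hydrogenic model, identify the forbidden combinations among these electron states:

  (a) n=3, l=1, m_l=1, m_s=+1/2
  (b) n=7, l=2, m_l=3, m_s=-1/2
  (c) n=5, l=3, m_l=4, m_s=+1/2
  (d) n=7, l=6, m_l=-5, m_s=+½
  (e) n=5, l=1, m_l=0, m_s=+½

(b) has |m_l| = 3 > l = 2, violating −l ≤ m_l ≤ l.
(c) has |m_l| = 4 > l = 3, violating −l ≤ m_l ≤ l.
The remaining sets (a), (d), (e) satisfy all four rules.

(b) and (c)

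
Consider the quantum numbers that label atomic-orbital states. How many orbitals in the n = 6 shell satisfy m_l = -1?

5

Go through l = 0, …, 5 (the values permitted for n = 6).
Orbitals with m_l = -1, by l: l=1 → 1; l=2 → 1; l=3 → 1; l=4 → 1; l=5 → 1.
Total orbitals: 1 + 1 + 1 + 1 + 1 = 5.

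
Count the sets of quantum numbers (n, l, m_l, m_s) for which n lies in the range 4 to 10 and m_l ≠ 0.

644

Per-shell orbital counts meeting the constraint:
n=4 → 12; n=5 → 20; n=6 → 30; n=7 → 42; n=8 → 56; n=9 → 72; n=10 → 90.
Orbitals: 12 + 20 + 30 + 42 + 56 + 72 + 90 = 322. Including both spin states (m_s = ±1/2) gives 2 × 322 = 644 states.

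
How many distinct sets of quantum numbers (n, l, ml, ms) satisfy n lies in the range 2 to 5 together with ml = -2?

12

For each n in the range, tally the orbitals obeying ml = -2:
n=3 → 1; n=4 → 2; n=5 → 3.
Orbitals: 1 + 2 + 3 = 6. Including both spin states (ms = ±1/2) gives 2 × 6 = 12 states.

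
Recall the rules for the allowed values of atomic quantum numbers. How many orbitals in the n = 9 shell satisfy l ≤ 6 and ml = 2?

5

For n = 9, l ranges over 0 … 8.
The (l, ml) pairs meeting l ≤ 6 and ml = 2 give: l=2 → 1; l=3 → 1; l=4 → 1; l=5 → 1; l=6 → 1.
Total orbitals: 1 + 1 + 1 + 1 + 1 = 5.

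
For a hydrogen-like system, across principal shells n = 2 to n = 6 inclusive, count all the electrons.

180

Shell n has n² orbitals: 2²=4 + 3²=9 + 4²=16 + 5²=25 + 6²=36 = 90 orbitals.
Two spin states per orbital: 2 × 90 = 180 electrons.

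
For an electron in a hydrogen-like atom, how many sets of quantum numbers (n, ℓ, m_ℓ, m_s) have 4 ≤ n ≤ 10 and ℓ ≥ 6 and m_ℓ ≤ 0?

160

Work shell by shell — for each n, count the (ℓ, m_ℓ) pairs that satisfy ℓ ≥ 6 and m_ℓ ≤ 0:
n=7 → 7; n=8 → 15; n=9 → 24; n=10 → 34.
Orbitals: 7 + 15 + 24 + 34 = 80. Including both spin states (m_s = ±1/2) gives 2 × 80 = 160 states.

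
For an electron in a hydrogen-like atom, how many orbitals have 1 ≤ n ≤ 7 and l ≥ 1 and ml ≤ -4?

10

For each n in the range, tally the orbitals obeying l ≥ 1 and ml ≤ -4:
n=5 → 1; n=6 → 3; n=7 → 6.
Total orbitals: 1 + 3 + 6 = 10.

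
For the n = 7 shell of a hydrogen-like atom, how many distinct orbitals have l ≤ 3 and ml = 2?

2

Contributions: l=2 → 1; l=3 → 1.
Total orbitals: 1 + 1 = 2.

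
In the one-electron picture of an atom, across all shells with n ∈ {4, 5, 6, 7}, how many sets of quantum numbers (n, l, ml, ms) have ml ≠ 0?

Work shell by shell — for each n, count the (l, ml) pairs that satisfy ml ≠ 0:
n=4 → 12; n=5 → 20; n=6 → 30; n=7 → 42.
Orbitals: 12 + 20 + 30 + 42 = 104. Including both spin states (ms = ±1/2) gives 2 × 104 = 208 states.

208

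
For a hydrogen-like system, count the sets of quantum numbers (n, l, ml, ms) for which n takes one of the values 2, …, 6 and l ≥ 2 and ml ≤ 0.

Count contributing orbitals for each principal shell:
n=3 → 3; n=4 → 7; n=5 → 12; n=6 → 18.
Orbitals: 3 + 7 + 12 + 18 = 40. Including both spin states (ms = ±1/2) gives 2 × 40 = 80 states.

80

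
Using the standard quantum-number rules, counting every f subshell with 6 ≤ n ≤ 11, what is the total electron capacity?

An f subshell (l = 3) exists for every n ≥ 4, so shells n = 6, 7, 8, 9, 10, 11 each contribute one — 6 subshells.
Since each f subshell holds 2(2·3+1) = 14 electrons, the total is 6 × 14 = 84.

84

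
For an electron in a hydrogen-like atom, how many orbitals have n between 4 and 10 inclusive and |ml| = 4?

For each n in the range, tally the orbitals obeying |ml| = 4:
n=5 → 2; n=6 → 4; n=7 → 6; n=8 → 8; n=9 → 10; n=10 → 12.
Total orbitals: 2 + 4 + 6 + 8 + 10 + 12 = 42.

42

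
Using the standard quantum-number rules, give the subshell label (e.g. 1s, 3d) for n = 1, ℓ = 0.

ℓ = 0 corresponds to the letter 's', so the subshell is 1s.

1s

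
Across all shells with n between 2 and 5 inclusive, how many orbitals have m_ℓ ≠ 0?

40

Work shell by shell — for each n, count the (ℓ, m_ℓ) pairs that satisfy m_ℓ ≠ 0:
n=2 → 2; n=3 → 6; n=4 → 12; n=5 → 20.
Total orbitals: 2 + 6 + 12 + 20 = 40.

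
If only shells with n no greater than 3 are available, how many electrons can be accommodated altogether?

Total orbitals = 1² + 2² + 3² = 14. Doubling for spin gives 28 electrons.

28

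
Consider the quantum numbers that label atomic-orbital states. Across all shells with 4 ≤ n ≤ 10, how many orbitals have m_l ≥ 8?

4

Go shell by shell, enumerating (l, m_l) with m_l ≥ 8:
n=9 → 1; n=10 → 3.
Total orbitals: 1 + 3 = 4.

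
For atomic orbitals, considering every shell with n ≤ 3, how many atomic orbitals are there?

14

Total orbitals = 1² + 2² + 3² = 14.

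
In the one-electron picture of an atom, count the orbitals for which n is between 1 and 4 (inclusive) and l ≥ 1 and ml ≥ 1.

10

For each n in the range, tally the orbitals obeying l ≥ 1 and ml ≥ 1:
n=2 → 1; n=3 → 3; n=4 → 6.
Total orbitals: 1 + 3 + 6 = 10.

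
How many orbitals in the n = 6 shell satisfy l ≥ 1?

Go through l = 0, …, 5 (the values permitted for n = 6).
Orbitals with l ≥ 1, by l: l=1 → 3; l=2 → 5; l=3 → 7; l=4 → 9; l=5 → 11.
Total orbitals: 3 + 5 + 7 + 9 + 11 = 35.

35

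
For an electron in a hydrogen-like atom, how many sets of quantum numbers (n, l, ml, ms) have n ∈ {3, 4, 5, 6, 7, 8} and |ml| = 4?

Go shell by shell, enumerating (l, ml) with |ml| = 4:
n=5 → 2; n=6 → 4; n=7 → 6; n=8 → 8.
Orbitals: 2 + 4 + 6 + 8 = 20. Including both spin states (ms = ±1/2) gives 2 × 20 = 40 states.

40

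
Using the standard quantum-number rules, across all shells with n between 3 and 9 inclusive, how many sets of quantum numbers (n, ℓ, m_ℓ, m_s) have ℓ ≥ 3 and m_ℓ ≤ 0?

Treat each shell separately and count matching orbitals:
n=4 → 4; n=5 → 9; n=6 → 15; n=7 → 22; n=8 → 30; n=9 → 39.
Orbitals: 4 + 9 + 15 + 22 + 30 + 39 = 119. Including both spin states (m_s = ±1/2) gives 2 × 119 = 238 states.

238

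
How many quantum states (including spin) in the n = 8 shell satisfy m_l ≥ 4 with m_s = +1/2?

10

The (l, m_l) pairs meeting m_l ≥ 4 give: l=4 → 1; l=5 → 2; l=6 → 3; l=7 → 4.
Orbitals: 1 + 2 + 3 + 4 = 10. With m_s fixed to a single value there is one state per orbital, giving 10 states.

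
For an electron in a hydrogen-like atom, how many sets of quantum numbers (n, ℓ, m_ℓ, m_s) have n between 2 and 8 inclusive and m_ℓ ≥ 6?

8

For each n in the range, tally the orbitals obeying m_ℓ ≥ 6:
n=7 → 1; n=8 → 3.
Orbitals: 1 + 3 = 4. Including both spin states (m_s = ±1/2) gives 2 × 4 = 8 states.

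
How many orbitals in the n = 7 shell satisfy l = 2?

The n = 7 shell has l = 0 through 6; check each.
The (l, ml) pairs meeting l = 2 give: l=2 → 5.
Total orbitals: 5.

5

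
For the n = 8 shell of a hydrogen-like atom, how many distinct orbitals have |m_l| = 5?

With n = 8 the allowed l are 0, 1, …, 7.
Per l-value: l=5 → 2; l=6 → 2; l=7 → 2.
Total orbitals: 2 + 2 + 2 = 6.

6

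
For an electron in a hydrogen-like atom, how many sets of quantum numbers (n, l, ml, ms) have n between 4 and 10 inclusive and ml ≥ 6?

For each n in the range, tally the orbitals obeying ml ≥ 6:
n=7 → 1; n=8 → 3; n=9 → 6; n=10 → 10.
Orbitals: 1 + 3 + 6 + 10 = 20. Including both spin states (ms = ±1/2) gives 2 × 20 = 40 states.

40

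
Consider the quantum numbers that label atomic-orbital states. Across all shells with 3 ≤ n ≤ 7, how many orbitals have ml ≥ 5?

4

Count contributing orbitals for each principal shell:
n=6 → 1; n=7 → 3.
Total orbitals: 1 + 3 = 4.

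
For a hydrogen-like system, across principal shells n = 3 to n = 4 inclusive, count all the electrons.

Shell n has n² orbitals: 3²=9 + 4²=16 = 25 orbitals.
Two spin states per orbital: 2 × 25 = 50 electrons.

50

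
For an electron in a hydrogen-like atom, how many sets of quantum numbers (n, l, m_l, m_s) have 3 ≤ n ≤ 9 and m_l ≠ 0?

476

Per-shell orbital counts meeting the constraint:
n=3 → 6; n=4 → 12; n=5 → 20; n=6 → 30; n=7 → 42; n=8 → 56; n=9 → 72.
Orbitals: 6 + 12 + 20 + 30 + 42 + 56 + 72 = 238. Including both spin states (m_s = ±1/2) gives 2 × 238 = 476 states.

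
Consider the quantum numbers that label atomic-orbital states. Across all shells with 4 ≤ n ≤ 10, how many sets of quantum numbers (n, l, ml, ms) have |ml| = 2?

Go shell by shell, enumerating (l, ml) with |ml| = 2:
n=4 → 4; n=5 → 6; n=6 → 8; n=7 → 10; n=8 → 12; n=9 → 14; n=10 → 16.
Orbitals: 4 + 6 + 8 + 10 + 12 + 14 + 16 = 70. Including both spin states (ms = ±1/2) gives 2 × 70 = 140 states.

140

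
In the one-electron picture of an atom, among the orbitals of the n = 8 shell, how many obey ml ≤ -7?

1

The n = 8 shell has l = 0 through 7; check each.
Per l-value: l=7 → 1.
Total orbitals: 1.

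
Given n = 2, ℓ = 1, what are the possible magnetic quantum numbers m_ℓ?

-1, 0, 1

m_ℓ takes every integer from −ℓ to +ℓ. With ℓ = 1 that gives the 3 values -1, 0, 1.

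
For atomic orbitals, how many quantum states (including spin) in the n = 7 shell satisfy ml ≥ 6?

For n = 7, l ranges over 0 … 6.
The (l, ml) pairs meeting ml ≥ 6 give: l=6 → 1.
Orbitals: 1. Each orbital carries two spin states, so 1 × 2 = 2 states.

2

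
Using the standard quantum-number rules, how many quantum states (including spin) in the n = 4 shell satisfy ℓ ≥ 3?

Go through ℓ = 0, …, 3 (the values permitted for n = 4).
Per ℓ-value: ℓ=3 → 7.
Orbitals: 7. Each orbital carries two spin states, so 7 × 2 = 14 states.

14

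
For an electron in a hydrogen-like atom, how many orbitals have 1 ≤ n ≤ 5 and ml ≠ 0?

Per-shell orbital counts meeting the constraint:
n=2 → 2; n=3 → 6; n=4 → 12; n=5 → 20.
Total orbitals: 2 + 6 + 12 + 20 = 40.

40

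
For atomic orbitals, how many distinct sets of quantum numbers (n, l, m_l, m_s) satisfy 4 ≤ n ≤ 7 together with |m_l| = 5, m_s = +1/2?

Work shell by shell — for each n, count the (l, m_l) pairs that satisfy |m_l| = 5:
n=6 → 2; n=7 → 4.
Orbitals: 2 + 4 = 6. With m_s fixed to +1/2 there is one state per orbital, so 6 states.

6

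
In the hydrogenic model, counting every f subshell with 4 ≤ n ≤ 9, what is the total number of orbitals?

An f subshell (ℓ = 3) exists for every n ≥ 4, so shells n = 4, 5, 6, 7, 8, 9 each contribute one — 6 subshells.
Since each f subshell has 2·3+1 = 7 orbitals, the total is 6 × 7 = 42.

42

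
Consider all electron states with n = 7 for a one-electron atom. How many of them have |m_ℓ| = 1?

24

Go through ℓ = 0, …, 6 (the values permitted for n = 7).
Orbitals with |m_ℓ| = 1, by ℓ: ℓ=1 → 2; ℓ=2 → 2; ℓ=3 → 2; ℓ=4 → 2; ℓ=5 → 2; ℓ=6 → 2.
Orbitals: 2 + 2 + 2 + 2 + 2 + 2 = 12. Each orbital carries two spin states, so 12 × 2 = 24 states.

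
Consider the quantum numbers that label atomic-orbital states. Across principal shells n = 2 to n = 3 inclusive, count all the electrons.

26

Shell n has n² orbitals: 2²=4 + 3²=9 = 13 orbitals.
Two spin states per orbital: 2 × 13 = 26 electrons.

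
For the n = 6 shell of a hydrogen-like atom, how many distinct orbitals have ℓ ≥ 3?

The n = 6 shell has ℓ = 0 through 5; check each.
Per ℓ-value: ℓ=3 → 7; ℓ=4 → 9; ℓ=5 → 11.
Total orbitals: 7 + 9 + 11 = 27.

27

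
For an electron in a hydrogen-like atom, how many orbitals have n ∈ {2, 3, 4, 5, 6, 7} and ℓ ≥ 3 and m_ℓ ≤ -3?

Count contributing orbitals for each principal shell:
n=4 → 1; n=5 → 3; n=6 → 6; n=7 → 10.
Total orbitals: 1 + 3 + 6 + 10 = 20.

20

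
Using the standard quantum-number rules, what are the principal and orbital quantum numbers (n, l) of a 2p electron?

n = 2, l = 1

The leading integer gives n = 2; the letter 'p' means l = 1.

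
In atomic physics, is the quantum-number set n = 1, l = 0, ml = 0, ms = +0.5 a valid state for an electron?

n = 1 is a positive integer. l = 0 satisfies 0 ≤ l ≤ n−1 = 0. ml = 0 lies in the range −l … +l (here 0). ms = +1/2 is one of ±1/2.
All four constraints are satisfied.

Valid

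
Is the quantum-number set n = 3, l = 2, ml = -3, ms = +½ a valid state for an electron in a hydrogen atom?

Invalid

The magnetic quantum number must satisfy −l ≤ ml ≤ l. With l = 2, ml can only be -2, -1, 0, 1, 2, so ml = -3 is forbidden.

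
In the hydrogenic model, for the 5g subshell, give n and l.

n = 5, l = 4

The leading integer gives n = 5; the letter 'g' means l = 4.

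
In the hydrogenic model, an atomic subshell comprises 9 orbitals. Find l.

l = 4 (g)

2l+1 = 9 gives l = 4.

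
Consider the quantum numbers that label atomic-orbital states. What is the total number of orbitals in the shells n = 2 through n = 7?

139

Shell n has n² orbitals: 2²=4 + 3²=9 + 4²=16 + 5²=25 + 6²=36 + 7²=49 = 139 orbitals.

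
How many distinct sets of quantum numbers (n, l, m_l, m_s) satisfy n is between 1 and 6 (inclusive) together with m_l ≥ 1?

70

Per-shell orbital counts meeting the constraint:
n=2 → 1; n=3 → 3; n=4 → 6; n=5 → 10; n=6 → 15.
Orbitals: 1 + 3 + 6 + 10 + 15 = 35. Including both spin states (m_s = ±1/2) gives 2 × 35 = 70 states.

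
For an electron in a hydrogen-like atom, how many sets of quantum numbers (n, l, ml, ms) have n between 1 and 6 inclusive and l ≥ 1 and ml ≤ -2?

40

Treat each shell separately and count matching orbitals:
n=3 → 1; n=4 → 3; n=5 → 6; n=6 → 10.
Orbitals: 1 + 3 + 6 + 10 = 20. Including both spin states (ms = ±1/2) gives 2 × 20 = 40 states.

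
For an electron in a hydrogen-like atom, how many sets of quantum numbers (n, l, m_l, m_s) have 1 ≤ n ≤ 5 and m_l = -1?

20

Treat each shell separately and count matching orbitals:
n=2 → 1; n=3 → 2; n=4 → 3; n=5 → 4.
Orbitals: 1 + 2 + 3 + 4 = 10. Including both spin states (m_s = ±1/2) gives 2 × 10 = 20 states.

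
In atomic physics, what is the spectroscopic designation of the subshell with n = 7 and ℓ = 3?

ℓ = 3 corresponds to the letter 'f', so the subshell is 7f.

7f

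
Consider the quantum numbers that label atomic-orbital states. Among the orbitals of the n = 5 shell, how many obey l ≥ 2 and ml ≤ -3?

3

Go through l = 0, …, 4 (the values permitted for n = 5).
The (l, ml) pairs meeting l ≥ 2 and ml ≤ -3 give: l=3 → 1; l=4 → 2.
Total orbitals: 1 + 2 = 3.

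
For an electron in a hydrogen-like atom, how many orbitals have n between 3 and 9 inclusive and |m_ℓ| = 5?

20

Count contributing orbitals for each principal shell:
n=6 → 2; n=7 → 4; n=8 → 6; n=9 → 8.
Total orbitals: 2 + 4 + 6 + 8 = 20.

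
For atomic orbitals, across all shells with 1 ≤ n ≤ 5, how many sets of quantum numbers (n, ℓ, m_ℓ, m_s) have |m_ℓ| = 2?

Per-shell orbital counts meeting the constraint:
n=3 → 2; n=4 → 4; n=5 → 6.
Orbitals: 2 + 4 + 6 = 12. Including both spin states (m_s = ±1/2) gives 2 × 12 = 24 states.

24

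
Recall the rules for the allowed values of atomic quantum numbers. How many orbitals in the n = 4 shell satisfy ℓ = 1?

3

With n = 4 the allowed ℓ are 0, 1, …, 3.
The (ℓ, m_ℓ) pairs meeting ℓ = 1 give: ℓ=1 → 3.
Total orbitals: 3.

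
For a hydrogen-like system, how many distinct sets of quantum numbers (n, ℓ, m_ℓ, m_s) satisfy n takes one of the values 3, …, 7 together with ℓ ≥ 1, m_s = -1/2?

130

Count contributing orbitals for each principal shell:
n=3 → 8; n=4 → 15; n=5 → 24; n=6 → 35; n=7 → 48.
Orbitals: 8 + 15 + 24 + 35 + 48 = 130. With m_s fixed to -1/2 there is one state per orbital, so 130 states.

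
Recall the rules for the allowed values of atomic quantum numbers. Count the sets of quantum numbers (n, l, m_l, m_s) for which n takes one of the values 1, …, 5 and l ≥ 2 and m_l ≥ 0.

Treat each shell separately and count matching orbitals:
n=3 → 3; n=4 → 7; n=5 → 12.
Orbitals: 3 + 7 + 12 = 22. Including both spin states (m_s = ±1/2) gives 2 × 22 = 44 states.

44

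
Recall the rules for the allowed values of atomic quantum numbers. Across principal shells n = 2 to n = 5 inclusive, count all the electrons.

Shell n has n² orbitals: 2²=4 + 3²=9 + 4²=16 + 5²=25 = 54 orbitals.
Two spin states per orbital: 2 × 54 = 108 electrons.

108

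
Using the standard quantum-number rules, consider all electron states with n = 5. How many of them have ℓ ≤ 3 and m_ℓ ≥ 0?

20

With n = 5 the allowed ℓ are 0, 1, …, 4.
Per ℓ-value: ℓ=0 → 1; ℓ=1 → 2; ℓ=2 → 3; ℓ=3 → 4.
Orbitals: 1 + 2 + 3 + 4 = 10. Each orbital carries two spin states, so 10 × 2 = 20 states.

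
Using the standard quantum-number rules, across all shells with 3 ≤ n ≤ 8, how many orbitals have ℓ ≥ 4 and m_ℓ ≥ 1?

50

For each n in the range, tally the orbitals obeying ℓ ≥ 4 and m_ℓ ≥ 1:
n=5 → 4; n=6 → 9; n=7 → 15; n=8 → 22.
Total orbitals: 4 + 9 + 15 + 22 = 50.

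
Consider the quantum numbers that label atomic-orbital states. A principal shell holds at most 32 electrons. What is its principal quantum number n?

n = 4

2n² = 32 ⇒ n² = 16 ⇒ n = 4.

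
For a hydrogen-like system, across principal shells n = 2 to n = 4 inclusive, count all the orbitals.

Shell n has n² orbitals: 2²=4 + 3²=9 + 4²=16 = 29 orbitals.

29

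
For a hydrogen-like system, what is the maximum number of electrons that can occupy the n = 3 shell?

A shell holds 2n² electrons: 2 × 3² = 2 × 9 = 18.

18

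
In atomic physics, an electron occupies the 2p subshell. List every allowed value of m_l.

The 2p subshell has l = 1, and m_l takes every integer from −l to +l. With l = 1 that gives the 3 values -1, 0, 1.

-1, 0, 1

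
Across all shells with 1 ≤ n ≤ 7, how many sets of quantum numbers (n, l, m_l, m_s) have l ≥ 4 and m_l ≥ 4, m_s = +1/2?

For each n in the range, tally the orbitals obeying l ≥ 4 and m_l ≥ 4:
n=5 → 1; n=6 → 3; n=7 → 6.
Orbitals: 1 + 3 + 6 = 10. With m_s fixed to +1/2 there is one state per orbital, so 10 states.

10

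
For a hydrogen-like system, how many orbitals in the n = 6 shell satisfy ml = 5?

1

The n = 6 shell has l = 0 through 5; check each.
Contributions: l=5 → 1.
Total orbitals: 1.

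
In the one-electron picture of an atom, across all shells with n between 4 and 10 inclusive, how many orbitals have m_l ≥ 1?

161

Work shell by shell — for each n, count the (l, m_l) pairs that satisfy m_l ≥ 1:
n=4 → 6; n=5 → 10; n=6 → 15; n=7 → 21; n=8 → 28; n=9 → 36; n=10 → 45.
Total orbitals: 6 + 10 + 15 + 21 + 28 + 36 + 45 = 161.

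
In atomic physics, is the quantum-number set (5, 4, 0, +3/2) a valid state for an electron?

Not allowed

The spin quantum number for an electron can only be m_s = +1/2 or −1/2; m_s = +3/2 is not one of those.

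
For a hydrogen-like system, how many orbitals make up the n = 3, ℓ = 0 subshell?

1

A subshell has 2ℓ+1 orbitals; with ℓ = 0, that's 1.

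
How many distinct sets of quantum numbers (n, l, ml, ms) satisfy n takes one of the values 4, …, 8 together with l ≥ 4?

220

Per-shell orbital counts meeting the constraint:
n=5 → 9; n=6 → 20; n=7 → 33; n=8 → 48.
Orbitals: 9 + 20 + 33 + 48 = 110. Including both spin states (ms = ±1/2) gives 2 × 110 = 220 states.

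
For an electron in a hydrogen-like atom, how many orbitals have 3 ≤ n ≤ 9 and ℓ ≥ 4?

175

Treat each shell separately and count matching orbitals:
n=5 → 9; n=6 → 20; n=7 → 33; n=8 → 48; n=9 → 65.
Total orbitals: 9 + 20 + 33 + 48 + 65 = 175.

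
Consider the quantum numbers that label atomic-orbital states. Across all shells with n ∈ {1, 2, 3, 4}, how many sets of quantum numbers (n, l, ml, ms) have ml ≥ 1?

Go shell by shell, enumerating (l, ml) with ml ≥ 1:
n=2 → 1; n=3 → 3; n=4 → 6.
Orbitals: 1 + 3 + 6 = 10. Including both spin states (ms = ±1/2) gives 2 × 10 = 20 states.

20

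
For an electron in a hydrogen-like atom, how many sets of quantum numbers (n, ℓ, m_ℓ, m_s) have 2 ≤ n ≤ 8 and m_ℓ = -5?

Go shell by shell, enumerating (ℓ, m_ℓ) with m_ℓ = -5:
n=6 → 1; n=7 → 2; n=8 → 3.
Orbitals: 1 + 2 + 3 = 6. Including both spin states (m_s = ±1/2) gives 2 × 6 = 12 states.

12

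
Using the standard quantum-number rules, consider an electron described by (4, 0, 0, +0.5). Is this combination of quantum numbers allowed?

n = 4 is a positive integer. ℓ = 0 satisfies 0 ≤ ℓ ≤ n−1 = 3. m_ℓ = 0 lies in the range −ℓ … +ℓ (here 0). m_s = +1/2 is one of ±1/2.
All four constraints are satisfied.

Yes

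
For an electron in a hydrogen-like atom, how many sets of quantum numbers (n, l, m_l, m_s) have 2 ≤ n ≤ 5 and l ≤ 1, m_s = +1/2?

16

For each n in the range, tally the orbitals obeying l ≤ 1:
n=2 → 4; n=3 → 4; n=4 → 4; n=5 → 4.
Orbitals: 4 + 4 + 4 + 4 = 16. With m_s fixed to +1/2 there is one state per orbital, so 16 states.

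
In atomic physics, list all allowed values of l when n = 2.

0, 1

l is an integer with 0 ≤ l ≤ n−1, so for n = 2: l = 0, 1.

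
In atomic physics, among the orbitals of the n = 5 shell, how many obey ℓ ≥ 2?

21

With n = 5 the allowed ℓ are 0, 1, …, 4.
Per ℓ-value: ℓ=2 → 5; ℓ=3 → 7; ℓ=4 → 9.
Total orbitals: 5 + 7 + 9 = 21.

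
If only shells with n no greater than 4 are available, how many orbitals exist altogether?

Total orbitals = 1² + 2² + 3² + 4² = 30.

30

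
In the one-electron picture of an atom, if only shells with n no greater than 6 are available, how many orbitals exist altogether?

91

Total orbitals = 1² + 2² + 3² + 4² + 5² + 6² = 91.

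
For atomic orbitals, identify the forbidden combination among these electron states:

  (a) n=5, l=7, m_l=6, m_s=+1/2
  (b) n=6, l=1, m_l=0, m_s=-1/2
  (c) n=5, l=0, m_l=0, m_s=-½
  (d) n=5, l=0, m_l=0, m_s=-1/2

(a)

(a) has l = 7 ≥ n = 5, violating 0 ≤ l ≤ n−1.
The remaining sets (b), (c), (d) satisfy all four rules.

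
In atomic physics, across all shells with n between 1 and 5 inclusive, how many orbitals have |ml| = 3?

6

Count contributing orbitals for each principal shell:
n=4 → 2; n=5 → 4.
Total orbitals: 2 + 4 = 6.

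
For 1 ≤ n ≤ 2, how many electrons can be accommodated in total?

Total orbitals = 1² + 2² = 5. Doubling for spin gives 10 electrons.

10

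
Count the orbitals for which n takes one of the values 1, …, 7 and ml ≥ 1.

For each n in the range, tally the orbitals obeying ml ≥ 1:
n=2 → 1; n=3 → 3; n=4 → 6; n=5 → 10; n=6 → 15; n=7 → 21.
Total orbitals: 1 + 3 + 6 + 10 + 15 + 21 = 56.

56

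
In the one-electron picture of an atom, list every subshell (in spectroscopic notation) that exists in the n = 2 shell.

2s, 2p

For n = 2, l runs from 0 to 1. In spectroscopic notation l = 0,1,2,… ↔ s,p,d,f,g,h,i, so the subshells are 2s, 2p.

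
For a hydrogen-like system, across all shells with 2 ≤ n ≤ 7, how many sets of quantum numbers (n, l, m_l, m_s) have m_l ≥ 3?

40

Count contributing orbitals for each principal shell:
n=4 → 1; n=5 → 3; n=6 → 6; n=7 → 10.
Orbitals: 1 + 3 + 6 + 10 = 20. Including both spin states (m_s = ±1/2) gives 2 × 20 = 40 states.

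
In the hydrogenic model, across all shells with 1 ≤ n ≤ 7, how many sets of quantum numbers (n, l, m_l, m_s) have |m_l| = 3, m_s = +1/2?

Per-shell orbital counts meeting the constraint:
n=4 → 2; n=5 → 4; n=6 → 6; n=7 → 8.
Orbitals: 2 + 4 + 6 + 8 = 20. With m_s fixed to +1/2 there is one state per orbital, so 20 states.

20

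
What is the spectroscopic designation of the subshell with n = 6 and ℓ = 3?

6f

ℓ = 3 corresponds to the letter 'f', so the subshell is 6f.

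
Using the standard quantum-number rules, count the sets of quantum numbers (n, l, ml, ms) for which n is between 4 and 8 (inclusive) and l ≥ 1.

Work shell by shell — for each n, count the (l, ml) pairs that satisfy l ≥ 1:
n=4 → 15; n=5 → 24; n=6 → 35; n=7 → 48; n=8 → 63.
Orbitals: 15 + 24 + 35 + 48 + 63 = 185. Including both spin states (ms = ±1/2) gives 2 × 185 = 370 states.

370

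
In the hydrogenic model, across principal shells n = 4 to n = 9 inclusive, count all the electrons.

Shell n has n² orbitals: 4²=16 + 5²=25 + 6²=36 + 7²=49 + 8²=64 + 9²=81 = 271 orbitals.
Two spin states per orbital: 2 × 271 = 542 electrons.

542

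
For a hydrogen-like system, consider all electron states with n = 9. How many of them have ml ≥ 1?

With n = 9 the allowed l are 0, 1, …, 8.
The (l, ml) pairs meeting ml ≥ 1 give: l=1 → 1; l=2 → 2; l=3 → 3; l=4 → 4; l=5 → 5; l=6 → 6; l=7 → 7; l=8 → 8.
Orbitals: 1 + 2 + 3 + 4 + 5 + 6 + 7 + 8 = 36. Each orbital carries two spin states, so 36 × 2 = 72 states.

72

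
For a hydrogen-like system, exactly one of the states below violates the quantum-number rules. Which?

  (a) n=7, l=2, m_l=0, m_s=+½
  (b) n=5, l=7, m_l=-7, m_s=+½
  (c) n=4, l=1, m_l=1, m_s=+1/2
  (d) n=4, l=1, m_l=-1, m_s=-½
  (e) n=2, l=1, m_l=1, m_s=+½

(b) has l = 7 ≥ n = 5, violating 0 ≤ l ≤ n−1.
The remaining sets (a), (c), (d), (e) satisfy all four rules.

(b)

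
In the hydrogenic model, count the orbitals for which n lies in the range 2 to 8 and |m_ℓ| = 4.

20

Work shell by shell — for each n, count the (ℓ, m_ℓ) pairs that satisfy |m_ℓ| = 4:
n=5 → 2; n=6 → 4; n=7 → 6; n=8 → 8.
Total orbitals: 2 + 4 + 6 + 8 = 20.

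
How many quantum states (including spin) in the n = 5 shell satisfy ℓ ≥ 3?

32

The n = 5 shell has ℓ = 0 through 4; check each.
Contributions: ℓ=3 → 7; ℓ=4 → 9.
Orbitals: 7 + 9 = 16. Each orbital carries two spin states, so 16 × 2 = 32 states.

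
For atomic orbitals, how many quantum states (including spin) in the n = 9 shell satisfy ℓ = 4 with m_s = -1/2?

9

Go through ℓ = 0, …, 8 (the values permitted for n = 9).
The (ℓ, m_ℓ) pairs meeting ℓ = 4 give: ℓ=4 → 9.
Orbitals: 9. With m_s fixed to a single value there is one state per orbital, giving 9 states.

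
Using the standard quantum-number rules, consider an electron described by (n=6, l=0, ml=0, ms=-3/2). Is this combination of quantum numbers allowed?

The spin quantum number for an electron can only be ms = +1/2 or −1/2; ms = -3/2 is not one of those.

Invalid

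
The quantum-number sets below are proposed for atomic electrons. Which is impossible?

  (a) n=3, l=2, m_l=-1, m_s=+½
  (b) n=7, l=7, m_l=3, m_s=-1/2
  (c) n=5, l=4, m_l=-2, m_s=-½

(b) has l = 7 ≥ n = 7, violating 0 ≤ l ≤ n−1.
The remaining sets (a), (c) satisfy all four rules.

(b)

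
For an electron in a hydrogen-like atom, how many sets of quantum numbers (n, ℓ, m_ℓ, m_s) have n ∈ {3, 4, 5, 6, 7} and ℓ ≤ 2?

90

Work shell by shell — for each n, count the (ℓ, m_ℓ) pairs that satisfy ℓ ≤ 2:
n=3 → 9; n=4 → 9; n=5 → 9; n=6 → 9; n=7 → 9.
Orbitals: 9 + 9 + 9 + 9 + 9 = 45. Including both spin states (m_s = ±1/2) gives 2 × 45 = 90 states.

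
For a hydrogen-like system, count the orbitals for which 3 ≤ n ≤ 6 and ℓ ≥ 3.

50

For each n in the range, tally the orbitals obeying ℓ ≥ 3:
n=4 → 7; n=5 → 16; n=6 → 27.
Total orbitals: 7 + 16 + 27 = 50.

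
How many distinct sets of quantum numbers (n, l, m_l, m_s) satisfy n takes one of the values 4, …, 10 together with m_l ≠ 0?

644

For each n in the range, tally the orbitals obeying m_l ≠ 0:
n=4 → 12; n=5 → 20; n=6 → 30; n=7 → 42; n=8 → 56; n=9 → 72; n=10 → 90.
Orbitals: 12 + 20 + 30 + 42 + 56 + 72 + 90 = 322. Including both spin states (m_s = ±1/2) gives 2 × 322 = 644 states.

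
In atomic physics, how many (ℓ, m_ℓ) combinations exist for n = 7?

The n = 7 shell contains n² = 7² = 49 orbitals.

49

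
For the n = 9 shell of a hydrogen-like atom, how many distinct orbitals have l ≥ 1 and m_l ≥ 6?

The n = 9 shell has l = 0 through 8; check each.
Contributions: l=6 → 1; l=7 → 2; l=8 → 3.
Total orbitals: 1 + 2 + 3 = 6.

6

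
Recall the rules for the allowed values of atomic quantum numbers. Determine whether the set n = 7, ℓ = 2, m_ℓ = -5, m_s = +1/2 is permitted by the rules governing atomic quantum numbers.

The magnetic quantum number must satisfy −ℓ ≤ m_ℓ ≤ ℓ. With ℓ = 2, m_ℓ can only be -2, -1, 0, 1, 2, so m_ℓ = -5 is forbidden.

Invalid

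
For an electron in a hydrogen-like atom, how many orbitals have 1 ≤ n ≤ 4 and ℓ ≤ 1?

13

Go shell by shell, enumerating (ℓ, m_ℓ) with ℓ ≤ 1:
n=1 → 1; n=2 → 4; n=3 → 4; n=4 → 4.
Total orbitals: 1 + 4 + 4 + 4 = 13.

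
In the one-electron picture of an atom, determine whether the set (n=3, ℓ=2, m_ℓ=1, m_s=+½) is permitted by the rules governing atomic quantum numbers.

Valid

n = 3 is a positive integer. ℓ = 2 satisfies 0 ≤ ℓ ≤ n−1 = 2. m_ℓ = 1 lies in the range −ℓ … +ℓ (here −2 … 2). m_s = +1/2 is one of ±1/2.
All four constraints are satisfied.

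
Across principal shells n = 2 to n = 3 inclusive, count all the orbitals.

13

Shell n has n² orbitals: 2²=4 + 3²=9 = 13 orbitals.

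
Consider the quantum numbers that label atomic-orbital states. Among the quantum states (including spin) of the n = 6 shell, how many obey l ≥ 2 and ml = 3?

Go through l = 0, …, 5 (the values permitted for n = 6).
Contributions: l=3 → 1; l=4 → 1; l=5 → 1.
Orbitals: 1 + 1 + 1 = 3. Each orbital carries two spin states, so 3 × 2 = 6 states.

6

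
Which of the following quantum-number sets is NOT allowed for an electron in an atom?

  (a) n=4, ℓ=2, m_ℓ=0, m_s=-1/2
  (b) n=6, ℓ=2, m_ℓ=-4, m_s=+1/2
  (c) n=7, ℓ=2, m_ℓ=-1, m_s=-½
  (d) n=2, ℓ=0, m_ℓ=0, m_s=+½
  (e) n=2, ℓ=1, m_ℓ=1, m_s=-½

(b)

(b) has |m_ℓ| = 4 > ℓ = 2, violating −ℓ ≤ m_ℓ ≤ ℓ.
The remaining sets (a), (c), (d), (e) satisfy all four rules.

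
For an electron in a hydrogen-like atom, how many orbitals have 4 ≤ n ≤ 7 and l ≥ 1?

Go shell by shell, enumerating (l, ml) with l ≥ 1:
n=4 → 15; n=5 → 24; n=6 → 35; n=7 → 48.
Total orbitals: 15 + 24 + 35 + 48 = 122.

122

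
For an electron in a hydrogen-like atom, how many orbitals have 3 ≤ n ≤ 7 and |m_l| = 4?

12

Go shell by shell, enumerating (l, m_l) with |m_l| = 4:
n=5 → 2; n=6 → 4; n=7 → 6.
Total orbitals: 2 + 4 + 6 = 12.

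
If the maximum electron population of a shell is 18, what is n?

n = 3

2n² = 18 ⇒ n² = 9 ⇒ n = 3.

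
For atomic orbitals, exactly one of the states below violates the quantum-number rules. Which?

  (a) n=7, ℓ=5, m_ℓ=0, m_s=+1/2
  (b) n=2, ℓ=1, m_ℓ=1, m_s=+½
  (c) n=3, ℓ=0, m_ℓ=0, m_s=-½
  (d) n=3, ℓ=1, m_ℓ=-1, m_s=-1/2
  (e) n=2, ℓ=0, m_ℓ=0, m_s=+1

(e)

(e) has m_s = +1, but an electron's spin must be ±1/2.
The remaining sets (a), (b), (c), (d) satisfy all four rules.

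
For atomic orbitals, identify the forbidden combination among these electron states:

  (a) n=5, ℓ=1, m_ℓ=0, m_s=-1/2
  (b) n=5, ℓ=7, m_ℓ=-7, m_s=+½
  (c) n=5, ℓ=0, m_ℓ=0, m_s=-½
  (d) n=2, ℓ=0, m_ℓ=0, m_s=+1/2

(b) has ℓ = 7 ≥ n = 5, violating 0 ≤ ℓ ≤ n−1.
The remaining sets (a), (c), (d) satisfy all four rules.

(b)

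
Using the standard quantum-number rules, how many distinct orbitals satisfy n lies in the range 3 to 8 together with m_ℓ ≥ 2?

56

Go shell by shell, enumerating (ℓ, m_ℓ) with m_ℓ ≥ 2:
n=3 → 1; n=4 → 3; n=5 → 6; n=6 → 10; n=7 → 15; n=8 → 21.
Total orbitals: 1 + 3 + 6 + 10 + 15 + 21 = 56.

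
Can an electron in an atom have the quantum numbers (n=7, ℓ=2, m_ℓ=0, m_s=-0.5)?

Allowed

n = 7 is a positive integer. ℓ = 2 satisfies 0 ≤ ℓ ≤ n−1 = 6. m_ℓ = 0 lies in the range −ℓ … +ℓ (here −2 … 2). m_s = -1/2 is one of ±1/2.
All four constraints are satisfied.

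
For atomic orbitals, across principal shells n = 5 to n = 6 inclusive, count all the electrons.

Shell n has n² orbitals: 5²=25 + 6²=36 = 61 orbitals.
Two spin states per orbital: 2 × 61 = 122 electrons.

122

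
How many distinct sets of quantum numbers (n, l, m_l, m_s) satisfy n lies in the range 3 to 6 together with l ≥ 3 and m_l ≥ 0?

Treat each shell separately and count matching orbitals:
n=4 → 4; n=5 → 9; n=6 → 15.
Orbitals: 4 + 9 + 15 = 28. Including both spin states (m_s = ±1/2) gives 2 × 28 = 56 states.

56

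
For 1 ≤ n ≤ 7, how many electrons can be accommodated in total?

280

Total orbitals = 1² + 2² + 3² + 4² + 5² + 6² + 7² = 140. Doubling for spin gives 280 electrons.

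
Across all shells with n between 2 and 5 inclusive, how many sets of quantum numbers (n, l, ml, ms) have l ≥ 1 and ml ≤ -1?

40

Go shell by shell, enumerating (l, ml) with l ≥ 1 and ml ≤ -1:
n=2 → 1; n=3 → 3; n=4 → 6; n=5 → 10.
Orbitals: 1 + 3 + 6 + 10 = 20. Including both spin states (ms = ±1/2) gives 2 × 20 = 40 states.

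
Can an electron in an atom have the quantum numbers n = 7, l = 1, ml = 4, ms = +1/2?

Invalid

The magnetic quantum number must satisfy −l ≤ ml ≤ l. With l = 1, ml can only be -1, 0, 1, so ml = 4 is forbidden.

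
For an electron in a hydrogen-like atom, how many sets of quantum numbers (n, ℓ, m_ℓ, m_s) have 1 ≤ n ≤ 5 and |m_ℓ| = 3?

12

Count contributing orbitals for each principal shell:
n=4 → 2; n=5 → 4.
Orbitals: 2 + 4 = 6. Including both spin states (m_s = ±1/2) gives 2 × 6 = 12 states.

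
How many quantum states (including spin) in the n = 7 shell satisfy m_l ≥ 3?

20

Go through l = 0, …, 6 (the values permitted for n = 7).
Contributions: l=3 → 1; l=4 → 2; l=5 → 3; l=6 → 4.
Orbitals: 1 + 2 + 3 + 4 = 10. Each orbital carries two spin states, so 10 × 2 = 20 states.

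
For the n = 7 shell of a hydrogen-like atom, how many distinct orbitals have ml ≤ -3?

Contributions: l=3 → 1; l=4 → 2; l=5 → 3; l=6 → 4.
Total orbitals: 1 + 2 + 3 + 4 = 10.

10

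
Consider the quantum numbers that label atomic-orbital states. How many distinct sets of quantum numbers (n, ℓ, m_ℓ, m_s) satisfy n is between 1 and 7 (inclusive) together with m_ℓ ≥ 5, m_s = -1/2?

Go shell by shell, enumerating (ℓ, m_ℓ) with m_ℓ ≥ 5:
n=6 → 1; n=7 → 3.
Orbitals: 1 + 3 = 4. With m_s fixed to -1/2 there is one state per orbital, so 4 states.

4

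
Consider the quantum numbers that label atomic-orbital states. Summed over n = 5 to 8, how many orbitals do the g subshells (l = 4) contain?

A g subshell (l = 4) exists for every n ≥ 5, so shells n = 5, 6, 7, 8 each contribute one — 4 subshells.
Since each g subshell has 2·4+1 = 9 orbitals, the total is 4 × 9 = 36.

36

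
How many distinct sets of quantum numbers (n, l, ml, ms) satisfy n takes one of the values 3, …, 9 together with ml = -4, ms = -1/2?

15

Go shell by shell, enumerating (l, ml) with ml = -4:
n=5 → 1; n=6 → 2; n=7 → 3; n=8 → 4; n=9 → 5.
Orbitals: 1 + 2 + 3 + 4 + 5 = 15. With ms fixed to -1/2 there is one state per orbital, so 15 states.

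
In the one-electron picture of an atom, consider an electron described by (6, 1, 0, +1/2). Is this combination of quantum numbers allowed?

n = 6 is a positive integer. l = 1 satisfies 0 ≤ l ≤ n−1 = 5. m_l = 0 lies in the range −l … +l (here −1 … 1). m_s = +1/2 is one of ±1/2.
All four constraints are satisfied.

Valid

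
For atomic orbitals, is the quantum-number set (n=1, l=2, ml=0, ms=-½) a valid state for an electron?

The orbital quantum number must satisfy 0 ≤ l ≤ n−1. With n = 1 the allowed l values are 0, so l = 2 is out of range.

Invalid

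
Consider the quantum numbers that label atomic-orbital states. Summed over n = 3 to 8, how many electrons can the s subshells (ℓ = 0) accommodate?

12

An s subshell (ℓ = 0) exists for every n ≥ 1, so shells n = 3, 4, 5, 6, 7, 8 each contribute one — 6 subshells.
Since each s subshell holds 2(2·0+1) = 2 electrons, the total is 6 × 2 = 12.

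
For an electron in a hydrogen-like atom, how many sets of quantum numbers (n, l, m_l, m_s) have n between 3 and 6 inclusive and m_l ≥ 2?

40

Per-shell orbital counts meeting the constraint:
n=3 → 1; n=4 → 3; n=5 → 6; n=6 → 10.
Orbitals: 1 + 3 + 6 + 10 = 20. Including both spin states (m_s = ±1/2) gives 2 × 20 = 40 states.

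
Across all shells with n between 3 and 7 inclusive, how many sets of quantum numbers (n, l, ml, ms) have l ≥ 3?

Work shell by shell — for each n, count the (l, ml) pairs that satisfy l ≥ 3:
n=4 → 7; n=5 → 16; n=6 → 27; n=7 → 40.
Orbitals: 7 + 16 + 27 + 40 = 90. Including both spin states (ms = ±1/2) gives 2 × 90 = 180 states.

180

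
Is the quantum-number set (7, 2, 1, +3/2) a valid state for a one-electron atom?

Invalid

The spin quantum number for an electron can only be m_s = +1/2 or −1/2; m_s = +3/2 is not one of those.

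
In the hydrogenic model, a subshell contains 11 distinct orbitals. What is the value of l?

2l+1 = 11 gives l = 5.

l = 5 (h)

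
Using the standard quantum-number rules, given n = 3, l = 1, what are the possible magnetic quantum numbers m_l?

-1, 0, 1

m_l takes every integer from −l to +l. With l = 1 that gives the 3 values -1, 0, 1.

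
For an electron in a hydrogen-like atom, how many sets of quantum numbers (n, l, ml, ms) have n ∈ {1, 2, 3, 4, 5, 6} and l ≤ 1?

42

Per-shell orbital counts meeting the constraint:
n=1 → 1; n=2 → 4; n=3 → 4; n=4 → 4; n=5 → 4; n=6 → 4.
Orbitals: 1 + 4 + 4 + 4 + 4 + 4 = 21. Including both spin states (ms = ±1/2) gives 2 × 21 = 42 states.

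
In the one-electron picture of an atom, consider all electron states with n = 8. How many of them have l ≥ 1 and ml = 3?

Go through l = 0, …, 7 (the values permitted for n = 8).
Contributions: l=3 → 1; l=4 → 1; l=5 → 1; l=6 → 1; l=7 → 1.
Orbitals: 1 + 1 + 1 + 1 + 1 = 5. Each orbital carries two spin states, so 5 × 2 = 10 states.

10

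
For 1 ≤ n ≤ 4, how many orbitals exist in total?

30

Total orbitals = 1² + 2² + 3² + 4² = 30.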